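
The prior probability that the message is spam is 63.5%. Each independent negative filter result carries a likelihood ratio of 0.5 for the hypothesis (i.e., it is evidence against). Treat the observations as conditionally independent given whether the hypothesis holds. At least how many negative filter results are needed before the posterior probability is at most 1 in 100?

8

Prior odds = 0.635/0.365 = 127/73.
Likelihood ratio per negative filter result = 0.5.
Target posterior odds = 0.01/0.99 = 1/99.
Need (127/73) × 0.5ⁿ ≤ 1/99, i.e. 0.5ⁿ ≤ 73/12573.
0.5⁷ = 0.0078125 is still above 73/12573 but 0.5⁸ = 0.00390625 is at or below it, so n = 8.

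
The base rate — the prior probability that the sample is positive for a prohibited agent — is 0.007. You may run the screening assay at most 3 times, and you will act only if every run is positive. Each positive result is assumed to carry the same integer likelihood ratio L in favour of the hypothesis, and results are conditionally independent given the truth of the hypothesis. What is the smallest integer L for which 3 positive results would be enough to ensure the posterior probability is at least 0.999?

53

Prior odds = 0.007/0.993 = 7/993.
Target odds = 0.999/0.001 = 999.
Need L³ ≥ 999 ÷ (7/993) = 992007/7.
52³ = 140608 < 992007/7 ≤ 148877 = 53³, so L = 53.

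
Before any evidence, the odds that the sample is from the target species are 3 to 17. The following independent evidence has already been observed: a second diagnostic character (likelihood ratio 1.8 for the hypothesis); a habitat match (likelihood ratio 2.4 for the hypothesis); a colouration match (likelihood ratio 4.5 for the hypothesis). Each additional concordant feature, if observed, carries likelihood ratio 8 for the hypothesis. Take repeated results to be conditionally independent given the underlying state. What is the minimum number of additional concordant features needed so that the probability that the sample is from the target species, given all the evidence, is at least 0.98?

Prior odds = 3/17.
Combined Bayes factor of the evidence already in hand = 1.8 × 2.4 × 4.5 = 19.44.
Odds after that evidence = (3/17) × 19.44 = 1458/425.
Target odds = 0.98/0.02 = 49.
Need 8ⁿ ≥ 49 ÷ (1458/425) = 20825/1458.
8¹ = 8 falls short of 20825/1458 but 8² = 64 reaches it, so n = 2.

2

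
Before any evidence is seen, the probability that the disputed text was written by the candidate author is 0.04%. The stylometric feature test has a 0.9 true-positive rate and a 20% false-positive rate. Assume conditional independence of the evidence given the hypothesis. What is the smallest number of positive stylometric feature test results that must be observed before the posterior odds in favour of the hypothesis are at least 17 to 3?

Prior odds = 0.0004/0.9996 = 1/2499.
Likelihood ratio of a positive result = 0.9/0.2 = 4.5.
Target odds = 17/3.
Require 4.5ⁿ ≥ 17/3 ÷ (1/2499) = 14161.
4.5⁶ = 8303.765625 falls short of 14161 but 4.5⁷ = 4782969/128 reaches it, so n = 7.

7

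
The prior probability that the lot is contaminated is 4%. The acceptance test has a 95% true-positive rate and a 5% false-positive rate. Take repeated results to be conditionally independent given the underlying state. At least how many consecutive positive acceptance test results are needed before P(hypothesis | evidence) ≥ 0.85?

Prior odds: 0.04 ÷ 0.96 = 1/24.
Likelihood ratio of a positive result = 0.95/0.05 = 19.
Target posterior odds = 0.85/0.15 = 17/3.
Need (1/24) × 19ⁿ ≥ 17/3, i.e. 19ⁿ ≥ 136.
19¹ = 19 falls short of 136 but 19² = 361 reaches it, so n = 2.

2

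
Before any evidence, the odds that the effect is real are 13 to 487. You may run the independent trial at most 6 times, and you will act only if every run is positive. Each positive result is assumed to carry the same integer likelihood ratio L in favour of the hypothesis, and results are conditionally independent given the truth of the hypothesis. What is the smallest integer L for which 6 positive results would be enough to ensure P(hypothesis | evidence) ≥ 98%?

Prior odds = 13/487.
Target odds = 0.98/0.02 = 49.
Need L⁶ ≥ 49 ÷ (13/487) = 23863/13.
3⁶ = 729 < 23863/13 ≤ 4096 = 4⁶, so L = 4.

4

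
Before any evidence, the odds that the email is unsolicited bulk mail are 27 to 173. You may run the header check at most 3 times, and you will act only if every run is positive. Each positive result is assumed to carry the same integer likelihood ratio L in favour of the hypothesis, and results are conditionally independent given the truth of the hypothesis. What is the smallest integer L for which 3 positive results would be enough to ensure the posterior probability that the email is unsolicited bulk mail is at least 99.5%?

Prior odds = 27/173.
Target odds = 0.995/0.005 = 199.
Need L³ ≥ 199 ÷ (27/173) = 34427/27.
10³ = 1000 < 34427/27 ≤ 1331 = 11³, so L = 11.

11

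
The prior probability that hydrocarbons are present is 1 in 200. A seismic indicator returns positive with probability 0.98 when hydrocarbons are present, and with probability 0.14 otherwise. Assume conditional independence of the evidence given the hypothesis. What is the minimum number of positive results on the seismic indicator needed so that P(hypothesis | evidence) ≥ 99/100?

6

Prior odds = 0.005/0.995 = 1/199.
Likelihood ratio of a positive result = 0.98/0.14 = 7.
Target odds: 0.99 ÷ 0.01 = 99.
Require 7ⁿ ≥ 99 ÷ (1/199) = 19701.
7⁵ = 16807 falls short of 19701 but 7⁶ = 117649 reaches it, so n = 6.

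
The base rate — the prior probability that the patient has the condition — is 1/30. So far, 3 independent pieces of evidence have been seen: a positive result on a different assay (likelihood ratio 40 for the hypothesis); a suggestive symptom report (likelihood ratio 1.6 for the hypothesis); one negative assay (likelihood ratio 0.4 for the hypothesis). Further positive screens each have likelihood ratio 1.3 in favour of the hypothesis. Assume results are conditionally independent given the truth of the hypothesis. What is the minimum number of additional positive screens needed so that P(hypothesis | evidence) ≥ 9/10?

Prior odds = (1/30)/(29/30) = 1/29.
Combined Bayes factor of the evidence already in hand = 40 × 1.6 × 0.4 = 25.6.
Odds after that evidence = (1/29) × 25.6 = 128/145.
Target odds = 0.9/0.1 = 9.
Need 1.3ⁿ ≥ 9 ÷ (128/145) = 10.1953125.
1.3⁸ = 815730721/100000000 falls short of 10.1953125 but 1.3⁹ ≈10.6045 reaches it, so n = 9.

9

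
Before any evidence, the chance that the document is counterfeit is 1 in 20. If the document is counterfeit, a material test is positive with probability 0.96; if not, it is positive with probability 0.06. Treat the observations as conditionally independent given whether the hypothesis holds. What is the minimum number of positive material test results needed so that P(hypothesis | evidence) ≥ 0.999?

4

Prior odds = 0.05/0.95 = 1/19.
Likelihood ratio of a positive = 0.96/0.06 = 16.
Target posterior odds = 0.999/0.001 = 999.
Need (1/19) × 16ⁿ ≥ 999, i.e. 16ⁿ ≥ 18981.
16³ = 4096 falls short of 18981 but 16⁴ = 65536 reaches it, so n = 4.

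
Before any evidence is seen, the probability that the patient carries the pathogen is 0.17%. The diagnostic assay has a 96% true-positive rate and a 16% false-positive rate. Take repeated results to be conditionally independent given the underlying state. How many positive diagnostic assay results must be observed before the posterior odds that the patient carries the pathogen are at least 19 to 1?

Prior odds = 0.0017/0.9983 = 17/9983.
Likelihood ratio of a positive result = 0.96/0.16 = 6.
Target odds = 19.
Require 6ⁿ ≥ 19 ÷ (17/9983) = 189677/17.
6⁵ = 7776 falls short of 189677/17 but 6⁶ = 46656 reaches it, so n = 6.

6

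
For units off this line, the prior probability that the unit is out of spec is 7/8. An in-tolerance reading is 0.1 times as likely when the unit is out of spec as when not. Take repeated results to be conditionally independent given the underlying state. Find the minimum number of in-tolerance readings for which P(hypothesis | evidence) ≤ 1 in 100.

3

Prior odds = 0.875/0.125 = 7.
Likelihood ratio per in-tolerance reading = 0.1.
Target odds: 0.01 ÷ 0.99 = 1/99.
Need 7 × 0.1ⁿ ≤ 1/99, i.e. 0.1ⁿ ≤ 1/693.
0.1² = 0.01 is still above 1/693 but 0.1³ = 0.001 is at or below it, so n = 3.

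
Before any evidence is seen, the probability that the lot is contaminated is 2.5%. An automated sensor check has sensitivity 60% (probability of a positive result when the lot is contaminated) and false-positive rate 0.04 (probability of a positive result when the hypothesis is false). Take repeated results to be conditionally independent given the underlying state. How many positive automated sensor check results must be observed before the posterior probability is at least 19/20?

3

Prior odds: 0.025 ÷ 0.975 = 1/39.
Likelihood ratio of a positive result = 0.6/0.04 = 15.
Target odds: 0.95 ÷ 0.05 = 19.
Need (1/39) × 15ⁿ ≥ 19, i.e. 15ⁿ ≥ 741.
15² = 225 falls short of 741 but 15³ = 3375 reaches it, so n = 3.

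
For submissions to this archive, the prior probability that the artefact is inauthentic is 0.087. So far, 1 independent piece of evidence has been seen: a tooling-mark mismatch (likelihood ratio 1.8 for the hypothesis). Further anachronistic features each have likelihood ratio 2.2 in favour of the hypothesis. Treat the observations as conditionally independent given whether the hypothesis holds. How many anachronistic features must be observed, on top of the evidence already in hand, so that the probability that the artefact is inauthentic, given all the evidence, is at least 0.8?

Prior odds = 0.087/0.913 = 87/913.
Bayes factor of the evidence already in hand = 1.8.
Odds after that evidence = (87/913) × 1.8 = 783/4565.
Target odds = 0.8/0.2 = 4.
Need 2.2ⁿ ≥ 4 ÷ (783/4565) = 18260/783.
2.2³ = 10.648 falls short of 18260/783 but 2.2⁴ = 23.4256 reaches it, so n = 4.

4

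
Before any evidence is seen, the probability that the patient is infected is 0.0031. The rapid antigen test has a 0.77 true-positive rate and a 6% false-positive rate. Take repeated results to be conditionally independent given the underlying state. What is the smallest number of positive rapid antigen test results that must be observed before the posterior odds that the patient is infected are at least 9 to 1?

4

Prior odds = 0.0031/0.9969 = 31/9969.
Likelihood ratio of a positive result = 0.77/0.06 = 77/6.
Target odds = 9.
Need (31/9969) × (77/6)ⁿ ≥ 9, i.e. (77/6)ⁿ ≥ 89721/31.
(77/6)³ = 456533/216 falls short of 89721/31 but (77/6)⁴ = 35153041/1296 reaches it, so n = 4.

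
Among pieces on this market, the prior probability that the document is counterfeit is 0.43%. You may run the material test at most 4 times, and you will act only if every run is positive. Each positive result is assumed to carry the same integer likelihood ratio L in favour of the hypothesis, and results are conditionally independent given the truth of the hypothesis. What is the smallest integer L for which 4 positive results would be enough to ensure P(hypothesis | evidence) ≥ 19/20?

Prior odds = 0.0043/0.9957 = 43/9957.
Target odds = 0.95/0.05 = 19.
Need L⁴ ≥ 19 ÷ (43/9957) = 189183/43.
8⁴ = 4096 < 189183/43 ≤ 6561 = 9⁴, so L = 9.

9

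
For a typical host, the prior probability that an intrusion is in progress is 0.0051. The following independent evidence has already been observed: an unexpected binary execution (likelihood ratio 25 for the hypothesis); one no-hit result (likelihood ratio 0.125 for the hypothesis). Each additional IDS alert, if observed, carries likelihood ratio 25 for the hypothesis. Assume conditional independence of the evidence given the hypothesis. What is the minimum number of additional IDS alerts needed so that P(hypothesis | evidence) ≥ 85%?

Prior odds = 0.0051/0.9949 = 51/9949.
Combined Bayes factor of the evidence already in hand = 25 × 0.125 = 3.125.
Odds after that evidence = (51/9949) × 3.125 = 1275/79592.
Target odds = 0.85/0.15 = 17/3.
Need 25ⁿ ≥ 17/3 ÷ (1275/79592) = 79592/225.
25¹ = 25 falls short of 79592/225 but 25² = 625 reaches it, so n = 2.

2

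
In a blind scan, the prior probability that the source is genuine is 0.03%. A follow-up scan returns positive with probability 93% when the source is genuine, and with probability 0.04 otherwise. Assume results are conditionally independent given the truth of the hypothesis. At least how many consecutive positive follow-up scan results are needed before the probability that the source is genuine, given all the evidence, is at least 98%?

4

Prior odds: 0.0003 ÷ 0.9997 = 3/9997.
Likelihood ratio of a positive result = 0.93/0.04 = 23.25.
Target odds: 0.98 ÷ 0.02 = 49.
Require 23.25ⁿ ≥ 49 ÷ (3/9997) = 489853/3.
23.25³ = 804357/64 falls short of 489853/3 but 23.25⁴ = 74805201/256 reaches it, so n = 4.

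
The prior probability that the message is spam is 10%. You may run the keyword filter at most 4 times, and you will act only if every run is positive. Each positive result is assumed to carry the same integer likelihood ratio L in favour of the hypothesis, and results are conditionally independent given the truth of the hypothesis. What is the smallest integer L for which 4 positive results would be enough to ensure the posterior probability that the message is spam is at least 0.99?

6

Prior odds = 0.1/0.9 = 1/9.
Target odds = 0.99/0.01 = 99.
Need L⁴ ≥ 99 ÷ (1/9) = 891.
5⁴ = 625 < 891 ≤ 1296 = 6⁴, so L = 6.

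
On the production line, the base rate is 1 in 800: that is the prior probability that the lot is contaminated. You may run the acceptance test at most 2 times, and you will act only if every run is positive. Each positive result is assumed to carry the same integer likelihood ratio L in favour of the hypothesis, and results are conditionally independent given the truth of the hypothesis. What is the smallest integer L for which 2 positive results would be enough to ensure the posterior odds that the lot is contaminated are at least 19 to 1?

Prior odds = 0.00125/0.99875 = 1/799.
Target odds = 19.
Need L² ≥ 19 ÷ (1/799) = 15181.
123² = 15129 < 15181 ≤ 15376 = 124², so L = 124.

124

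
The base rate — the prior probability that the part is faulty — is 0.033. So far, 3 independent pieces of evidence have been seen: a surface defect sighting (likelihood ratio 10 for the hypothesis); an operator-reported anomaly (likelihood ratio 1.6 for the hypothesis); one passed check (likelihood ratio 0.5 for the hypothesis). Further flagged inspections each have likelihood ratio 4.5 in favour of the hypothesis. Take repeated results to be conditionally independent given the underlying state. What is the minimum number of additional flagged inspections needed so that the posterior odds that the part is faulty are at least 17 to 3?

3

Prior odds = 0.033/0.967 = 33/967.
Combined Bayes factor of the evidence already in hand = 10 × 1.6 × 0.5 = 8.
Odds after that evidence = (33/967) × 8 = 264/967.
Target odds = 17/3.
Need 4.5ⁿ ≥ 17/3 ÷ (264/967) = 16439/792.
4.5² = 20.25 falls short of 16439/792 but 4.5³ = 91.125 reaches it, so n = 3.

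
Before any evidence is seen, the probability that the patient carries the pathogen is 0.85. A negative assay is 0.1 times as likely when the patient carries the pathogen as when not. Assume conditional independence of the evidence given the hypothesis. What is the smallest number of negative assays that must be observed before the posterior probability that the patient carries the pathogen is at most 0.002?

Prior odds = 0.85/0.15 = 17/3.
Likelihood ratio per negative assay = 0.1.
Target posterior odds = 0.002/0.998 = 1/499.
Require 0.1ⁿ ≤ 1/499 ÷ (17/3) = 3/8483.
0.1³ = 0.001 is still above 3/8483 but 0.1⁴ = 0.0001 is at or below it, so n = 4.

4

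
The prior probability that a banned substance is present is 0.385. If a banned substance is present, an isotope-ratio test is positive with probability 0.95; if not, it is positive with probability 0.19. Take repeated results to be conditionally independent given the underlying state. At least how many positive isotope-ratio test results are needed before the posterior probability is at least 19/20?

Prior odds = 0.385/0.615 = 77/123.
Likelihood ratio of a positive = 0.95/0.19 = 5.
Target odds: 0.95 ÷ 0.05 = 19.
Need (77/123) × 5ⁿ ≥ 19, i.e. 5ⁿ ≥ 2337/77.
5² = 25 falls short of 2337/77 but 5³ = 125 reaches it, so n = 3.

3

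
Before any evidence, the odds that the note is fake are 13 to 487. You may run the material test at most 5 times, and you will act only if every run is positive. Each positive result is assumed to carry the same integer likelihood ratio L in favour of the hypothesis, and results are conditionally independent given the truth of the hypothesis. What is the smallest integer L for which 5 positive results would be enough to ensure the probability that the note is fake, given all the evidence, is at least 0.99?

Prior odds = 13/487.
Target odds = 0.99/0.01 = 99.
Need L⁵ ≥ 99 ÷ (13/487) = 48213/13.
5⁵ = 3125 < 48213/13 ≤ 7776 = 6⁵, so L = 6.

6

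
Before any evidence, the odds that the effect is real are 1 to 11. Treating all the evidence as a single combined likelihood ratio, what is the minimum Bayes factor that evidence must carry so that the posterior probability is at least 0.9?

99

Prior odds = 1/11.
Target odds = 0.9/0.1 = 9.
Required Bayes factor = 9 ÷ (1/11) = 99.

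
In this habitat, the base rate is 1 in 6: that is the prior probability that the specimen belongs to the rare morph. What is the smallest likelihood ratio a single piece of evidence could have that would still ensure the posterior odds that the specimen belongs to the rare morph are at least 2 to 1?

10

Prior odds = (1/6)/(5/6) = 0.2.
Target odds = 2.
Required Bayes factor = 2 ÷ 0.2 = 10.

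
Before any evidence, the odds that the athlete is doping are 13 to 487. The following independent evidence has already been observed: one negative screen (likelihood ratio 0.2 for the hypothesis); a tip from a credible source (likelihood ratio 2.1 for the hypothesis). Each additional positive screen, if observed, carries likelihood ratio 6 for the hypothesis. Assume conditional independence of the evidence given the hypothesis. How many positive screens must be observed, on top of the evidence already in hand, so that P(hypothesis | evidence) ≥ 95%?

Prior odds = 13/487.
Combined Bayes factor of the evidence already in hand = 0.2 × 2.1 = 0.42.
Odds after that evidence = (13/487) × 0.42 = 273/24350.
Target odds = 0.95/0.05 = 19.
Need 6ⁿ ≥ 19 ÷ (273/24350) = 462650/273.
6⁴ = 1296 falls short of 462650/273 but 6⁵ = 7776 reaches it, so n = 5.

5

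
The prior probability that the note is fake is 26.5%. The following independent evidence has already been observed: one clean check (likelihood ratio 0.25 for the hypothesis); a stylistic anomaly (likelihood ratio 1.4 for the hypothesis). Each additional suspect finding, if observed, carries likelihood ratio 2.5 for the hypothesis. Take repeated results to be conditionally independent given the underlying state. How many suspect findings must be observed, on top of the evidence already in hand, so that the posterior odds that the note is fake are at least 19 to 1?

6

Prior odds = 0.265/0.735 = 53/147.
Combined Bayes factor of the evidence already in hand = 0.25 × 1.4 = 0.35.
Odds after that evidence = (53/147) × 0.35 = 53/420.
Target odds = 19.
Need 2.5ⁿ ≥ 19 ÷ (53/420) = 7980/53.
2.5⁵ = 97.65625 falls short of 7980/53 but 2.5⁶ = 244.140625 reaches it, so n = 6.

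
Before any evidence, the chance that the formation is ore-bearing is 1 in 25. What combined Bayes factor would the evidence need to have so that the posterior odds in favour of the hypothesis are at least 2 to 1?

48

Prior odds = 0.04/0.96 = 1/24.
Target odds = 2.
Required Bayes factor = 2 ÷ (1/24) = 48.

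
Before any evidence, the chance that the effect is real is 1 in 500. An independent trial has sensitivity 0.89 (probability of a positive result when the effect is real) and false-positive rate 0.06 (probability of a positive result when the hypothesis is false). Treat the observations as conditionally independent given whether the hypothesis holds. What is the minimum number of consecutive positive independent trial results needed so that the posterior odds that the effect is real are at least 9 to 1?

Prior odds = 0.002/0.998 = 1/499.
Likelihood ratio of a positive result = 0.89/0.06 = 89/6.
Target odds = 9.
Need (1/499) × (89/6)ⁿ ≥ 9, i.e. (89/6)ⁿ ≥ 4491.
(89/6)³ = 704969/216 falls short of 4491 but (89/6)⁴ = 62742241/1296 reaches it, so n = 4.

4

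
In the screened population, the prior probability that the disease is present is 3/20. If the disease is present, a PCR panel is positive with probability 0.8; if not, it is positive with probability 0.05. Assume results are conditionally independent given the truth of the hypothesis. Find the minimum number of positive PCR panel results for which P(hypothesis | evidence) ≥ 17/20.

Prior odds = 0.15/0.85 = 3/17.
Likelihood ratio of a positive = 0.8/0.05 = 16.
Target odds: 0.85 ÷ 0.15 = 17/3.
Need (3/17) × 16ⁿ ≥ 17/3, i.e. 16ⁿ ≥ 289/9.
16¹ = 16 falls short of 289/9 but 16² = 256 reaches it, so n = 2.

2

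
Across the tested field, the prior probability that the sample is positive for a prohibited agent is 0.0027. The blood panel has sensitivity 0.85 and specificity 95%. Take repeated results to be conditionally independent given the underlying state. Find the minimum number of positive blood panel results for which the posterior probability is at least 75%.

Prior odds = 0.0027/0.9973 = 27/9973.
False-positive rate = 1 − 0.95 = 0.05; likelihood ratio of a positive = 0.85/0.05 = 17.
Target posterior odds = 0.75/0.25 = 3.
Require 17ⁿ ≥ 3 ÷ (27/9973) = 9973/9.
17² = 289 falls short of 9973/9 but 17³ = 4913 reaches it, so n = 3.

3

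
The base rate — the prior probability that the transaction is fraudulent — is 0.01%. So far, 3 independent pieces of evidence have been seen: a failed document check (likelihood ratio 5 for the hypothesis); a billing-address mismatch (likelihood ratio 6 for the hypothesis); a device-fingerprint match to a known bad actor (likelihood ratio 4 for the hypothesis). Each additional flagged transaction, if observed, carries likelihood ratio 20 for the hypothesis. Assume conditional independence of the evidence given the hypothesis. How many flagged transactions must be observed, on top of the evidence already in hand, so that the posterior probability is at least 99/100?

Prior odds = 0.0001/0.9999 = 1/9999.
Combined Bayes factor of the evidence already in hand = 5 × 6 × 4 = 120.
Odds after that evidence = (1/9999) × 120 = 40/3333.
Target odds = 0.99/0.01 = 99.
Need 20ⁿ ≥ 99 ÷ (40/3333) = 8249.175.
20³ = 8000 falls short of 8249.175 but 20⁴ = 160000 reaches it, so n = 4.

4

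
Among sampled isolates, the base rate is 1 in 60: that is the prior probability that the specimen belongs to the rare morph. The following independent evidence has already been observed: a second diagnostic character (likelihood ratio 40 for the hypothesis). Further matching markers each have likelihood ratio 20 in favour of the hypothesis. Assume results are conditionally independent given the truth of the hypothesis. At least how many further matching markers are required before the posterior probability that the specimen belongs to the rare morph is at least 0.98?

Prior odds = (1/60)/(59/60) = 1/59.
Bayes factor of the evidence already in hand = 40.
Odds after that evidence = (1/59) × 40 = 40/59.
Target odds = 0.98/0.02 = 49.
Need 20ⁿ ≥ 49 ÷ (40/59) = 72.275.
20¹ = 20 falls short of 72.275 but 20² = 400 reaches it, so n = 2.

2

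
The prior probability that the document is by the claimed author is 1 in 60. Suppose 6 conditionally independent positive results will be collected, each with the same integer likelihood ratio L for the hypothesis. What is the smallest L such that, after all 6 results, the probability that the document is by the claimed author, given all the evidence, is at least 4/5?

Prior odds = (1/60)/(59/60) = 1/59.
Target odds = 0.8/0.2 = 4.
Need L⁶ ≥ 4 ÷ (1/59) = 236.
2⁶ = 64 < 236 ≤ 729 = 3⁶, so L = 3.

3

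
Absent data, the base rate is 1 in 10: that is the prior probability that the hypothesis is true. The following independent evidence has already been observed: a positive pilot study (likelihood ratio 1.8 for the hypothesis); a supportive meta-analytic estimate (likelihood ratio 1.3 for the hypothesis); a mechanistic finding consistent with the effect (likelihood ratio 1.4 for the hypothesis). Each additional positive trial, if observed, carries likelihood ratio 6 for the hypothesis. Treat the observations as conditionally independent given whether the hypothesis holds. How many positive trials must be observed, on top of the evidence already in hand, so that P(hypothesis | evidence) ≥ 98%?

3

Prior odds = 0.1/0.9 = 1/9.
Combined Bayes factor of the evidence already in hand = 1.8 × 1.3 × 1.4 = 3.276.
Odds after that evidence = (1/9) × 3.276 = 0.364.
Target odds = 0.98/0.02 = 49.
Need 6ⁿ ≥ 49 ÷ 0.364 = 1750/13.
6² = 36 falls short of 1750/13 but 6³ = 216 reaches it, so n = 3.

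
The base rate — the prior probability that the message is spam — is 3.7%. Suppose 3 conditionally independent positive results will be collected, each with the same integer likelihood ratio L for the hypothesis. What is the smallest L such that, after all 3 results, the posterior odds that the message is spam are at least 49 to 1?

11

Prior odds = 0.037/0.963 = 37/963.
Target odds = 49.
Need L³ ≥ 49 ÷ (37/963) = 47187/37.
10³ = 1000 < 47187/37 ≤ 1331 = 11³, so L = 11.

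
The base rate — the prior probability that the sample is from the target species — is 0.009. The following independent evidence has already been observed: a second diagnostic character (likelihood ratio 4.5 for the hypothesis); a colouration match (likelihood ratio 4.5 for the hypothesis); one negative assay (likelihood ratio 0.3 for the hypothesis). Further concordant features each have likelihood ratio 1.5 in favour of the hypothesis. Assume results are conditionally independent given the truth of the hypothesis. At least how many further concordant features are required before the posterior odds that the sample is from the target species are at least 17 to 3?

Prior odds = 0.009/0.991 = 9/991.
Combined Bayes factor of the evidence already in hand = 4.5 × 4.5 × 0.3 = 6.075.
Odds after that evidence = (9/991) × 6.075 = 2187/39640.
Target odds = 17/3.
Need 1.5ⁿ ≥ 17/3 ÷ (2187/39640) = 673880/6561.
1.5¹¹ = 177147/2048 falls short of 673880/6561 but 1.5¹² = 531441/4096 reaches it, so n = 12.

12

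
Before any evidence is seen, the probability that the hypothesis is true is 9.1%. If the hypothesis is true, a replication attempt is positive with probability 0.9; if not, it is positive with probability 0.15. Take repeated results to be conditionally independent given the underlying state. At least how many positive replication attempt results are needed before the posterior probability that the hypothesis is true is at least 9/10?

Prior odds = 0.091/0.909 = 91/909.
Likelihood ratio of a positive = 0.9/0.15 = 6.
Target odds: 0.9 ÷ 0.1 = 9.
Require 6ⁿ ≥ 9 ÷ (91/909) = 8181/91.
6² = 36 falls short of 8181/91 but 6³ = 216 reaches it, so n = 3.

3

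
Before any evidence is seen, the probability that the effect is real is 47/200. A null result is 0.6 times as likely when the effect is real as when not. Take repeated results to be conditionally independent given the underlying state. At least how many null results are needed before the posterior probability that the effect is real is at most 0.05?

4

Prior odds = 0.235/0.765 = 47/153.
Likelihood ratio per null result = 0.6.
Target posterior odds = 0.05/0.95 = 1/19.
Require 0.6ⁿ ≤ 1/19 ÷ (47/153) = 153/893.
0.6³ = 0.216 is still above 153/893 but 0.6⁴ = 0.1296 is at or below it, so n = 4.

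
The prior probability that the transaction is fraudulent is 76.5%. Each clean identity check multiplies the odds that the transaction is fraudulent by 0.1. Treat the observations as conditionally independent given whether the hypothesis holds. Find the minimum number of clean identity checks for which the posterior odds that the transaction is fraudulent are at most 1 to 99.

3

Prior odds: 0.765 ÷ 0.235 = 153/47.
Likelihood ratio per clean identity check = 0.1.
Target odds = 1/99.
Require 0.1ⁿ ≤ 1/99 ÷ (153/47) = 47/15147.
0.1² = 0.01 is still above 47/15147 but 0.1³ = 0.001 is at or below it, so n = 3.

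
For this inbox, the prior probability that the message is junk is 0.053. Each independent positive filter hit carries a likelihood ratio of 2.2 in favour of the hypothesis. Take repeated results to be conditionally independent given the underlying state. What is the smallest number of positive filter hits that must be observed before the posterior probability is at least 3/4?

Prior odds = 0.053/0.947 = 53/947.
Likelihood ratio per positive filter hit = 2.2.
Target odds: 0.75 ÷ 0.25 = 3.
Need (53/947) × 2.2ⁿ ≥ 3, i.e. 2.2ⁿ ≥ 2841/53.
2.2⁵ = 51.53632 falls short of 2841/53 but 2.2⁶ = 1771561/15625 reaches it, so n = 6.

6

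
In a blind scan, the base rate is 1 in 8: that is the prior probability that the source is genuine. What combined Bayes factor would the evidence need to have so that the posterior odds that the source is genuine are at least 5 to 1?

35

Prior odds = 0.125/0.875 = 1/7.
Target odds = 5.
Required Bayes factor = 5 ÷ (1/7) = 35.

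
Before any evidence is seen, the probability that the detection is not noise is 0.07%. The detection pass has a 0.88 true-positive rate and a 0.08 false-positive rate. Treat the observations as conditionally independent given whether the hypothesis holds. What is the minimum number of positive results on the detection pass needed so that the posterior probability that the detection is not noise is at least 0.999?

6

Prior odds = 0.0007/0.9993 = 7/9993.
Likelihood ratio of a positive result = 0.88/0.08 = 11.
Target odds: 0.999 ÷ 0.001 = 999.
Need (7/9993) × 11ⁿ ≥ 999, i.e. 11ⁿ ≥ 9983007/7.
11⁵ = 161051 falls short of 9983007/7 but 11⁶ = 1771561 reaches it, so n = 6.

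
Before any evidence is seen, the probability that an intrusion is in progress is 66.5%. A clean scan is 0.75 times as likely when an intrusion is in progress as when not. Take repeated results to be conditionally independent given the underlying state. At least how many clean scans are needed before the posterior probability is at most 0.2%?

Prior odds: 0.665 ÷ 0.335 = 133/67.
Likelihood ratio per clean scan = 0.75.
Target posterior odds = 0.002/0.998 = 1/499.
Require 0.75ⁿ ≤ 1/499 ÷ (133/67) = 67/66367.
0.75²³ ≈0.00133786 is still above 67/66367 but 0.75²⁴ ≈0.00100339 is at or below it, so n = 24.

24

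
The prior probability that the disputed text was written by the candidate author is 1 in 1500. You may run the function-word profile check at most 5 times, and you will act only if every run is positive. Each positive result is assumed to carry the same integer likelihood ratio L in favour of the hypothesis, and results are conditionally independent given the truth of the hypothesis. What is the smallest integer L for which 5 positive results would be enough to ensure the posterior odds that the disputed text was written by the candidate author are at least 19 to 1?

Prior odds = (1/1500)/(1499/1500) = 1/1499.
Target odds = 19.
Need L⁵ ≥ 19 ÷ (1/1499) = 28481.
7⁵ = 16807 < 28481 ≤ 32768 = 8⁵, so L = 8.

8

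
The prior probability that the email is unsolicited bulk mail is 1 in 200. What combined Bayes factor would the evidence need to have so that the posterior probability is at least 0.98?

9751

Prior odds = 0.005/0.995 = 1/199.
Target odds = 0.98/0.02 = 49.
Required Bayes factor = 49 ÷ (1/199) = 9751.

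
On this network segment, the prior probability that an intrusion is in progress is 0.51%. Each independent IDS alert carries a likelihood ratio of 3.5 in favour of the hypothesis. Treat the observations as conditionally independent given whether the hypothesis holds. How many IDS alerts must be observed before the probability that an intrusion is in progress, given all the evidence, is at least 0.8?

Prior odds: 0.0051 ÷ 0.9949 = 51/9949.
Likelihood ratio per IDS alert = 3.5.
Target odds: 0.8 ÷ 0.2 = 4.
Need (51/9949) × 3.5ⁿ ≥ 4, i.e. 3.5ⁿ ≥ 39796/51.
3.5⁵ = 525.21875 falls short of 39796/51 but 3.5⁶ = 1838.265625 reaches it, so n = 6.

6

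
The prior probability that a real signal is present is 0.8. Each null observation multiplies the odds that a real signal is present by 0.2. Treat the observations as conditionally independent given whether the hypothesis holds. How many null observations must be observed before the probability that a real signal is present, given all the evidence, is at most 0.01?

4

Prior odds: 0.8 ÷ 0.2 = 4.
Likelihood ratio per null observation = 0.2.
Target posterior odds = 0.01/0.99 = 1/99.
Require 0.2ⁿ ≤ 1/99 ÷ 4 = 1/396.
0.2³ = 0.008 is still above 1/396 but 0.2⁴ = 0.0016 is at or below it, so n = 4.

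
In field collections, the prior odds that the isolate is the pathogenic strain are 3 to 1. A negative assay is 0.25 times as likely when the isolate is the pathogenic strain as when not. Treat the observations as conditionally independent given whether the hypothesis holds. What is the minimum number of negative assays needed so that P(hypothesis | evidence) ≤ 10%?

3

Prior odds = 3.
Likelihood ratio per negative assay = 0.25.
Target odds: 0.1 ÷ 0.9 = 1/9.
Require 0.25ⁿ ≤ 1/9 ÷ 3 = 1/27.
0.25² = 0.0625 is still above 1/27 but 0.25³ = 0.015625 is at or below it, so n = 3.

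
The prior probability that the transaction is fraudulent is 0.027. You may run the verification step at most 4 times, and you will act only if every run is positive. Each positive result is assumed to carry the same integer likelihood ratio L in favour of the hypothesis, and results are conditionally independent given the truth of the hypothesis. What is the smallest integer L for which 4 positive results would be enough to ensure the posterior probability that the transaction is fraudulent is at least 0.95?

Prior odds = 0.027/0.973 = 27/973.
Target odds = 0.95/0.05 = 19.
Need L⁴ ≥ 19 ÷ (27/973) = 18487/27.
5⁴ = 625 < 18487/27 ≤ 1296 = 6⁴, so L = 6.

6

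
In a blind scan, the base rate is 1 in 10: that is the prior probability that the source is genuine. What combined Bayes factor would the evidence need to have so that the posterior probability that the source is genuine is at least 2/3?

18

Prior odds = 0.1/0.9 = 1/9.
Target odds = (2/3)/(1/3) = 2.
Required Bayes factor = 2 ÷ (1/9) = 18.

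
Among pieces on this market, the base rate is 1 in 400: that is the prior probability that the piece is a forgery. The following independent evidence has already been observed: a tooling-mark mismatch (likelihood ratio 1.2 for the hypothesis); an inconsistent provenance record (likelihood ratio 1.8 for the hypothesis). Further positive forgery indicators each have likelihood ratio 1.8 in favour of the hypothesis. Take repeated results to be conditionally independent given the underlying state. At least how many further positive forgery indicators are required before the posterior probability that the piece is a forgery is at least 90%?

13

Prior odds = 0.0025/0.9975 = 1/399.
Combined Bayes factor of the evidence already in hand = 1.2 × 1.8 = 2.16.
Odds after that evidence = (1/399) × 2.16 = 18/3325.
Target odds = 0.9/0.1 = 9.
Need 1.8ⁿ ≥ 9 ÷ (18/3325) = 1662.5.
1.8¹² ≈1156.83 falls short of 1662.5 but 1.8¹³ ≈2082.3 reaches it, so n = 13.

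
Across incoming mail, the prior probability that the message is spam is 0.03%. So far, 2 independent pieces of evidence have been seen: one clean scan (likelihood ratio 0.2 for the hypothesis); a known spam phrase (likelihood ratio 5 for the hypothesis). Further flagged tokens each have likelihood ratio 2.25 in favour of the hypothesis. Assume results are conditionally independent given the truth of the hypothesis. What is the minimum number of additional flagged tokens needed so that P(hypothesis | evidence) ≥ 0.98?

Prior odds = 0.0003/0.9997 = 3/9997.
Combined Bayes factor of the evidence already in hand = 0.2 × 5 = 1.
Odds after that evidence = (3/9997) × 1 = 3/9997.
Target odds = 0.98/0.02 = 49.
Need 2.25ⁿ ≥ 49 ÷ (3/9997) = 489853/3.
2.25¹⁴ ≈85222.7 falls short of 489853/3 but 2.25¹⁵ ≈191751 reaches it, so n = 15.

15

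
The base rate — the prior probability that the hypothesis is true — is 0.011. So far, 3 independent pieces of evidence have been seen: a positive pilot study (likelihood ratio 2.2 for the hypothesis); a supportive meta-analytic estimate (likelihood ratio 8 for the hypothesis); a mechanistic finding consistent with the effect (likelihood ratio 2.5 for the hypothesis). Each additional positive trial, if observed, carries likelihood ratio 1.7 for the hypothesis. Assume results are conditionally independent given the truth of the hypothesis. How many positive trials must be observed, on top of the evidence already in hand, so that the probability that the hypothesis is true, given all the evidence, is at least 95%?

Prior odds = 0.011/0.989 = 11/989.
Combined Bayes factor of the evidence already in hand = 2.2 × 8 × 2.5 = 44.
Odds after that evidence = (11/989) × 44 = 484/989.
Target odds = 0.95/0.05 = 19.
Need 1.7ⁿ ≥ 19 ÷ (484/989) = 18791/484.
1.7⁶ = 24137569/1000000 falls short of 18791/484 but 1.7⁷ = 410338673/10000000 reaches it, so n = 7.

7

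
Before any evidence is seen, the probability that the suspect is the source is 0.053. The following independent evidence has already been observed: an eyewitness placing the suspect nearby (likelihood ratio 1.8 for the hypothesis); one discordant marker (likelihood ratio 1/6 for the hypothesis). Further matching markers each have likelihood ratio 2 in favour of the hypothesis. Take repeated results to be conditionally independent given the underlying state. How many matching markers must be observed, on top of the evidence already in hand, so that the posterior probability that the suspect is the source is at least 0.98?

12

Prior odds = 0.053/0.947 = 53/947.
Combined Bayes factor of the evidence already in hand = 1.8 × (1/6) = 0.3.
Odds after that evidence = (53/947) × 0.3 = 159/9470.
Target odds = 0.98/0.02 = 49.
Need 2ⁿ ≥ 49 ÷ (159/9470) = 464030/159.
2¹¹ = 2048 falls short of 464030/159 but 2¹² = 4096 reaches it, so n = 12.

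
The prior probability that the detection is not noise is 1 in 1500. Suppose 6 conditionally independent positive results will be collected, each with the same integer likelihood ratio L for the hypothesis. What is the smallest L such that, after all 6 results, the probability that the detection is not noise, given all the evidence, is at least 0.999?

11

Prior odds = (1/1500)/(1499/1500) = 1/1499.
Target odds = 0.999/0.001 = 999.
Need L⁶ ≥ 999 ÷ (1/1499) = 1497501.
10⁶ = 1000000 < 1497501 ≤ 1771561 = 11⁶, so L = 11.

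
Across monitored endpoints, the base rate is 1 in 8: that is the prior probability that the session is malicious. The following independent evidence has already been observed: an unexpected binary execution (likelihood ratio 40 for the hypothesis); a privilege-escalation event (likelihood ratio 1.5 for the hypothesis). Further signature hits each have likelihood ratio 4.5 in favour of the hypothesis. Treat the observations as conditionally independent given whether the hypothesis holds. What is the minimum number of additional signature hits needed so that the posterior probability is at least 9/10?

1

Prior odds = 0.125/0.875 = 1/7.
Combined Bayes factor of the evidence already in hand = 40 × 1.5 = 60.
Odds after that evidence = (1/7) × 60 = 60/7.
Target odds = 0.9/0.1 = 9.
Need 4.5ⁿ ≥ 9 ÷ (60/7) = 1.05.
4.5¹ = 4.5, which meets the required 1.05; so n = 1.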